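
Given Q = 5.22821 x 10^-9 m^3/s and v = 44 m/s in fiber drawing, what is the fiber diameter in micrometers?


Cross-sectional area from continuity:
  A = Q / v = 5.22821 x 10^-9 / 44 = 1.18823 x 10^-10 m^2
Diameter from circular cross-section:
  d = sqrt(4A / pi) * 10^6 (m -> um)
  d = sqrt(4 * 1.18823 x 10^-10 / pi) * 10^6 = 12.3 um

12.3 um


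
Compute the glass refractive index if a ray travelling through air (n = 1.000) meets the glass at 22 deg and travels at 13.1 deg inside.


Apply Snell's law: n1 * sin(theta1) = n2 * sin(theta2)
  n2 = n1 * sin(theta1) / sin(theta2)
  sin(22) = 0.374607
  sin(13.1) = 0.226651
  n2 = 1.000 * 0.374607 / 0.226651 = 1.6528

1.6528


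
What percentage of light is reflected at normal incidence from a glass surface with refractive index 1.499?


Fresnel reflectance at normal incidence:
  R = ((n - 1)/(n + 1))^2
  (n - 1)/(n + 1) = (1.499 - 1)/(1.499 + 1) = 0.19968
  R = 0.19968^2 = 0.0398721
  R(%) = 0.0398721 * 100 = 3.987%

3.987%


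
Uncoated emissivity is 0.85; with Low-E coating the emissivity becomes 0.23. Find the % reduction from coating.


Percentage reduction = (1 - coated/uncoated) * 100
  Ratio = 0.23 / 0.85 = 0.2706
  Reduction = (1 - 0.2706) * 100 = 72.9%

72.9%


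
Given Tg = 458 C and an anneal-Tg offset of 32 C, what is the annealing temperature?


The annealing temperature is Tg plus the offset:
  T_anneal = 458 + 32 = 490 C

490 C


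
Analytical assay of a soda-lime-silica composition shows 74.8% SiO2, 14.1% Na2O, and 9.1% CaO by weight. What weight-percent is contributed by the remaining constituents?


Sum the three major oxides:
  SiO2 + Na2O + CaO = 74.8 + 14.1 + 9.1 = 98.0%
Subtract from 100%:
  Others = 100 - 98.0 = 2.0%

2.0%


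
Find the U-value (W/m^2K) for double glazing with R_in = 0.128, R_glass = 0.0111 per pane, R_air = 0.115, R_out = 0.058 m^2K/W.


Total thermal resistance (series):
  R_total = R_in + R_glass + R_air + R_glass + R_out
  R_total = 0.128 + 0.0111 + 0.115 + 0.0111 + 0.058 = 0.3232 m^2K/W
U-value = 1 / R_total = 1 / 0.3232 = 3.094 W/m^2K

3.094 W/m^2K


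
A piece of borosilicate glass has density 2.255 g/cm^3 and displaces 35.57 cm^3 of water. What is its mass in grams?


Rearrange rho = m / V:
  m = rho * V
  m = 2.255 * 35.57 = 80.21 g

80.21 g


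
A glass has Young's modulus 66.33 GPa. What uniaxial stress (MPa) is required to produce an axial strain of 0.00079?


Rearrange E = sigma / epsilon:
  sigma = E * epsilon
  E (MPa) = 66.33 * 1000 = 66330
  sigma = 66330 * 0.00079 = 52.4 MPa

52.4 MPa


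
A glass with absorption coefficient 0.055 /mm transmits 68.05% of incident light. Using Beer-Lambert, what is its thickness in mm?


Rearrange T = exp(-alpha * thickness):
  thickness = -ln(T) / alpha
  T = 68.05/100 = 0.6805
  ln(T) = -0.38493
  -ln(T) = 0.38493
  thickness = 0.38493 / 0.055 = 7.0 mm

7.0 mm


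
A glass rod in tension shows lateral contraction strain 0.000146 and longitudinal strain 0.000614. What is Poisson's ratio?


Poisson's ratio: nu = lateral strain / axial strain
  nu = 0.000146 / 0.000614 = 0.2378

0.2378


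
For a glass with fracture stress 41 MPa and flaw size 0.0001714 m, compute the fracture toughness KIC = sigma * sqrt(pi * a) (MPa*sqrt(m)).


Fracture toughness: KIC = sigma * sqrt(pi * a)
  pi * a = pi * 0.0001714 = 0.000538469
  sqrt(pi * a) = 0.023205
  KIC = 41 * 0.023205 = 0.951 MPa*sqrt(m)

0.951 MPa*sqrt(m)


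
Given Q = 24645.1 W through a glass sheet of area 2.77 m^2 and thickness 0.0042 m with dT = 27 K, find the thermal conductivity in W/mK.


Fourier's law rearranged: k = Q * t / (A * dT)
  Numerator = 24645.1 * 0.0042 = 103.50942
  Denominator = 2.77 * 27 = 74.79
  k = 103.50942 / 74.79 = 1.384 W/mK

1.384 W/mK


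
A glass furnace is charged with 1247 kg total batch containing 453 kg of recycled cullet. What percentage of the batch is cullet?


Cullet ratio = (cullet mass / total batch mass) * 100
  Ratio = 453 / 1247 * 100 = 36.33%

36.33%


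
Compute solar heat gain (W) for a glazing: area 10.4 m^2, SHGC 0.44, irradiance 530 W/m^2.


Solar heat gain: Q = Area * SHGC * Irradiance
  Q = 10.4 * 0.44 * 530 = 2425.3 W

2425.3 W


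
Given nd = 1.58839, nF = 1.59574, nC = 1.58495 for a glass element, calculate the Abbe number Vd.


Abbe number formula: Vd = (nd - 1) / (nF - nC)
  nd - 1 = 1.58839 - 1 = 0.58839
  nF - nC = 1.59574 - 1.58495 = 0.01079
  Vd = 0.58839 / 0.01079 = 54.53

54.53


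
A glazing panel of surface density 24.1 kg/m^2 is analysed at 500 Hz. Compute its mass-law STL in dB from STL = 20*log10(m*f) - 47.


Mass law: STL = 20 * log10(m * f) - 47
  m * f = 24.1 * 500 = 12050
  log10(12050) = 4.08099
  STL = 20 * 4.08099 - 47 = 81.6198 - 47 = 34.6 dB

34.6 dB


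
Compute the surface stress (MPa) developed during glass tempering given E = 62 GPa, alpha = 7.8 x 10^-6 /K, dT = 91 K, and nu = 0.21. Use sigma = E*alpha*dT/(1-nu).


Tempering stress: sigma = E * alpha * dT / (1 - nu)
  E (MPa) = 62 * 1000 = 62000
  Numerator = 62000 * (7.8 x 10^-6) * 91 = 44.0076
  Denominator = 1 - 0.21 = 0.79
  sigma = 44.0076 / 0.79 = 55.7 MPa

55.7 MPa


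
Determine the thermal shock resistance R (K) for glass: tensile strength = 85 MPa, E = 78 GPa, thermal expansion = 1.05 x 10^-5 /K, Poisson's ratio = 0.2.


Thermal shock resistance: R = sigma * (1 - nu) / (E * alpha)
  Numerator = 85 * (1 - 0.2) = 68.0
  Denominator = 78 * 1000 * (1.05 x 10^-5) = 0.819
  R = 68.0 / 0.819 = 83.0 K

83.0 K


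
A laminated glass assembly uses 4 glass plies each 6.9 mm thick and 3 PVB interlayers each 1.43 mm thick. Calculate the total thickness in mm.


Total thickness = glass contribution + PVB contribution
  Glass: 4 * 6.9 = 27.6 mm
  PVB: 3 * 1.43 = 4.29 mm
  Total = 27.6 + 4.29 = 31.89 mm

31.89 mm


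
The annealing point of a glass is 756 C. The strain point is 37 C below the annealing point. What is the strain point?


Strain point = annealing point - difference:
  T_strain = 756 - 37 = 719 C

719 C


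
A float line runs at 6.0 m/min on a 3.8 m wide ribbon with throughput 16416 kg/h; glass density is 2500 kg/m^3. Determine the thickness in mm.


Ribbon cross-section from mass balance:
  Volume rate = throughput / density = 16416 / 2500 = 6.5664 m^3/h
  thickness = volume rate / (speed * 60 * width), i.e.
  thickness = throughput / (60 * speed * width * density) * 1000
  thickness = 16416 / (60 * 6.0 * 3.8 * 2500) * 1000 = 4.8 mm

4.8 mm


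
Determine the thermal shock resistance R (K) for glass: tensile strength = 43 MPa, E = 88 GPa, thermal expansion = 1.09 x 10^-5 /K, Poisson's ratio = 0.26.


Thermal shock resistance: R = sigma * (1 - nu) / (E * alpha)
  Numerator = 43 * (1 - 0.26) = 31.82
  Denominator = 88 * 1000 * (1.09 x 10^-5) = 0.9592
  R = 31.82 / 0.9592 = 33.2 K

33.2 K


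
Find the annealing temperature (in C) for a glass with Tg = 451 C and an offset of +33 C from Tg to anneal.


The annealing temperature is Tg plus the offset:
  T_anneal = 451 + 33 = 484 C

484 C


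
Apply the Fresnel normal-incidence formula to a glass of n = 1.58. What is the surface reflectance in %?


Fresnel reflectance at normal incidence:
  R = ((n - 1)/(n + 1))^2
  (n - 1)/(n + 1) = (1.58 - 1)/(1.58 + 1) = 0.224806
  R = 0.224806^2 = 0.0505377
  R(%) = 0.0505377 * 100 = 5.054%

5.054%


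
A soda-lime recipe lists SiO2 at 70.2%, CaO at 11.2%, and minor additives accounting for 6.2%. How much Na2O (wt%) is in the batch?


Pieces sum to 100%:
  Na2O = 100 - (SiO2 + CaO + others)
  Na2O = 100 - (70.2 + 11.2 + 6.2) = 12.4%

12.4%


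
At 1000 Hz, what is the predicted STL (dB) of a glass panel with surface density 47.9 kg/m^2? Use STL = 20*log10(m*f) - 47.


Mass law: STL = 20 * log10(m * f) - 47
  m * f = 47.9 * 1000 = 47900
  log10(47900) = 4.68034
  STL = 20 * 4.68034 - 47 = 93.6068 - 47 = 46.6 dB

46.6 dB


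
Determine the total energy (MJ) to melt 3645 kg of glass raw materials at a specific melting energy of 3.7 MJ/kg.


Total energy = mass * specific energy
  E = 3645 * 3.7 = 13486.5 MJ

13486.5 MJ


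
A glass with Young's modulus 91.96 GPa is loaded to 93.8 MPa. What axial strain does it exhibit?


Rearrange E = sigma / epsilon:
  epsilon = sigma / E
  E (MPa) = 91.96 * 1000 = 91960
  epsilon = 93.8 / 91960 = 0.00102

0.00102


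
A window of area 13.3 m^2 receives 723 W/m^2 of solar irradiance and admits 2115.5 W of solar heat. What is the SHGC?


Rearrange Q = Area * SHGC * Irradiance:
  SHGC = Q / (Area * Irradiance)
  SHGC = 2115.5 / (13.3 * 723) = 0.22

0.22


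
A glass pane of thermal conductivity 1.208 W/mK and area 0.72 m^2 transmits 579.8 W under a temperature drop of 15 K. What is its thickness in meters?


Fourier's law: t = k * A * dT / Q
  t = 1.208 * 0.72 * 15 / 579.8
  t = 13.0464 / 579.8 = 0.0225 m

0.0225 m


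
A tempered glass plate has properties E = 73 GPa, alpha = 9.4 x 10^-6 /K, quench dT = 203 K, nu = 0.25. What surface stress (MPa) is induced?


Tempering stress: sigma = E * alpha * dT / (1 - nu)
  E (MPa) = 73 * 1000 = 73000
  Numerator = 73000 * (9.4 x 10^-6) * 203 = 139.2986
  Denominator = 1 - 0.25 = 0.75
  sigma = 139.2986 / 0.75 = 185.7 MPa

185.7 MPa


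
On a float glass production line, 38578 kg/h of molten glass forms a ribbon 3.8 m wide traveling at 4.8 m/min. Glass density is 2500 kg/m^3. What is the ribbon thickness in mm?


Ribbon cross-section from mass balance:
  Volume rate = throughput / density = 38578 / 2500 = 15.4312 m^3/h
  thickness = volume rate / (speed * 60 * width), i.e.
  thickness = throughput / (60 * speed * width * density) * 1000
  thickness = 38578 / (60 * 4.8 * 3.8 * 2500) * 1000 = 14.1 mm

14.1 mm


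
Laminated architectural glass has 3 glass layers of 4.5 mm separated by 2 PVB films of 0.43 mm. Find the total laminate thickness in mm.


Total thickness = glass contribution + PVB contribution
  Glass: 3 * 4.5 = 13.5 mm
  PVB: 2 * 0.43 = 0.86 mm
  Total = 13.5 + 0.86 = 14.36 mm

14.36 mm


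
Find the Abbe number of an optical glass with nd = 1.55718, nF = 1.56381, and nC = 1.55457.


Abbe number formula: Vd = (nd - 1) / (nF - nC)
  nd - 1 = 1.55718 - 1 = 0.55718
  nF - nC = 1.56381 - 1.55457 = 0.00924
  Vd = 0.55718 / 0.00924 = 60.3

60.3


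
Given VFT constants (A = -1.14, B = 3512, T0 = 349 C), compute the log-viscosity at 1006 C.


VFT equation: log(eta) = A + B / (T - T0)
  T - T0 = 1006 - 349 = 657
  B / (T - T0) = 3512 / 657 = 5.346
  log(eta) = -1.14 + 5.346 = 4.206

4.206


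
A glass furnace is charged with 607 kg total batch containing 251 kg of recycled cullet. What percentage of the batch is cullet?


Cullet ratio = (cullet mass / total batch mass) * 100
  Ratio = 251 / 607 * 100 = 41.35%

41.35%


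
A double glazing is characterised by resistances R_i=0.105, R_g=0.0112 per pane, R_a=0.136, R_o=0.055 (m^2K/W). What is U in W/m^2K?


Total thermal resistance (series):
  R_total = R_in + R_glass + R_air + R_glass + R_out
  R_total = 0.105 + 0.0112 + 0.136 + 0.0112 + 0.055 = 0.3184 m^2K/W
U-value = 1 / R_total = 1 / 0.3184 = 3.141 W/m^2K

3.141 W/m^2K


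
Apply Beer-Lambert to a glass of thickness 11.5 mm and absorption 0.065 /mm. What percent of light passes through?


Beer-Lambert law: T = exp(-alpha * thickness)
  exponent = -0.065 * 11.5 = -0.7475
  T = exp(-0.7475) = 0.4735
  Percentage = 0.4735 * 100 = 47.35%

47.35%


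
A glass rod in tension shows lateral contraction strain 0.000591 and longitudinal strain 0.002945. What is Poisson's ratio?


Poisson's ratio: nu = lateral strain / axial strain
  nu = 0.000591 / 0.002945 = 0.2007

0.2007


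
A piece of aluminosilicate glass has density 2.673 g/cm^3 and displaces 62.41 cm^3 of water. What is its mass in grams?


Rearrange rho = m / V:
  m = rho * V
  m = 2.673 * 62.41 = 166.822 g

166.822 g


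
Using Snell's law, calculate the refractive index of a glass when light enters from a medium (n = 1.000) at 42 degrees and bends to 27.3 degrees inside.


Apply Snell's law: n1 * sin(theta1) = n2 * sin(theta2)
  n2 = n1 * sin(theta1) / sin(theta2)
  sin(42) = 0.669131
  sin(27.3) = 0.45865
  n2 = 1.000 * 0.669131 / 0.45865 = 1.4589

1.4589


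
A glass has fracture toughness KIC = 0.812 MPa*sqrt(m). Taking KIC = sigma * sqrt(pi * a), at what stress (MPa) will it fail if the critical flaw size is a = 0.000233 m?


Rearrange KIC = sigma * sqrt(pi * a):
  sigma = KIC / sqrt(pi * a)
  sqrt(pi * 0.000233) = 0.027055
  sigma = 0.812 / 0.027055 = 30.01 MPa

30.01 MPa


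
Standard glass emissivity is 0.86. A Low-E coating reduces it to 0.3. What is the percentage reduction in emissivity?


Percentage reduction = (1 - coated/uncoated) * 100
  Ratio = 0.3 / 0.86 = 0.3488
  Reduction = (1 - 0.3488) * 100 = 65.1%

65.1%


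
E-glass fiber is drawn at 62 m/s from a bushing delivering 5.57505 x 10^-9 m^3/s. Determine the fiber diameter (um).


Cross-sectional area from continuity:
  A = Q / v = 5.57505 x 10^-9 / 62 = 8.992016 x 10^-11 m^2
Diameter from circular cross-section:
  d = sqrt(4A / pi) * 10^6 (m -> um)
  d = sqrt(4 * 8.992016 x 10^-11 / pi) * 10^6 = 10.7 um

10.7 um


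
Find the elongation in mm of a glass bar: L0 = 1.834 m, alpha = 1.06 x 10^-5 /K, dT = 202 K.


Thermal expansion formula: dL = alpha * L0 * dT
  dL = (1.06 x 10^-5) * 1.834 * 202 = 0.00392696 m
Convert to mm: 0.00392696 * 1000 = 3.927 mm

3.927 mm


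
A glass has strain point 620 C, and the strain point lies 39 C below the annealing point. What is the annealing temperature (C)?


T_anneal = T_strain + gap:
  T_anneal = 620 + 39 = 659 C

659 C


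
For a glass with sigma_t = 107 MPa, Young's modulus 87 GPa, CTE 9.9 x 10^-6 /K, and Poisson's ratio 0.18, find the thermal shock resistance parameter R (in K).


Thermal shock resistance: R = sigma * (1 - nu) / (E * alpha)
  Numerator = 107 * (1 - 0.18) = 87.74
  Denominator = 87 * 1000 * (9.9 x 10^-6) = 0.8613
  R = 87.74 / 0.8613 = 101.9 K

101.9 K


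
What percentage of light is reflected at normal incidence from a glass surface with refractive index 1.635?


Fresnel reflectance at normal incidence:
  R = ((n - 1)/(n + 1))^2
  (n - 1)/(n + 1) = (1.635 - 1)/(1.635 + 1) = 0.240987
  R = 0.240987^2 = 0.0580747
  R(%) = 0.0580747 * 100 = 5.807%

5.807%


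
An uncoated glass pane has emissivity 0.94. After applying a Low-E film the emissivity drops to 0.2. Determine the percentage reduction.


Percentage reduction = (1 - coated/uncoated) * 100
  Ratio = 0.2 / 0.94 = 0.2128
  Reduction = (1 - 0.2128) * 100 = 78.7%

78.7%


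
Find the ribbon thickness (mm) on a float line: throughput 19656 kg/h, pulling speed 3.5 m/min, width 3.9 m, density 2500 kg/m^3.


Ribbon cross-section from mass balance:
  Volume rate = throughput / density = 19656 / 2500 = 7.8624 m^3/h
  thickness = volume rate / (speed * 60 * width), i.e.
  thickness = throughput / (60 * speed * width * density) * 1000
  thickness = 19656 / (60 * 3.5 * 3.9 * 2500) * 1000 = 9.6 mm

9.6 mm


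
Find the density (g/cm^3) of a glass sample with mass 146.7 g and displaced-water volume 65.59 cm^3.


Use the definition of density:
  rho = mass / volume
  rho = 146.7 / 65.59 = 2.237 g/cm^3

2.237 g/cm^3


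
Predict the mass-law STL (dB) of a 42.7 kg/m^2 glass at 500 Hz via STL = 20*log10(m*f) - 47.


Mass law: STL = 20 * log10(m * f) - 47
  m * f = 42.7 * 500 = 21350
  log10(21350) = 4.3294
  STL = 20 * 4.3294 - 47 = 86.588 - 47 = 39.6 dB

39.6 dB


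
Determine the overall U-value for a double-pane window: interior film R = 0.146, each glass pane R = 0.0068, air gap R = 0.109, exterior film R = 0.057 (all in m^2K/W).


Total thermal resistance (series):
  R_total = R_in + R_glass + R_air + R_glass + R_out
  R_total = 0.146 + 0.0068 + 0.109 + 0.0068 + 0.057 = 0.3256 m^2K/W
U-value = 1 / R_total = 1 / 0.3256 = 3.071 W/m^2K

3.071 W/m^2K


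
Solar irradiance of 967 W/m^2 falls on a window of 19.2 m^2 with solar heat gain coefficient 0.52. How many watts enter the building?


Solar heat gain: Q = Area * SHGC * Irradiance
  Q = 19.2 * 0.52 * 967 = 9654.5 W

9654.5 W


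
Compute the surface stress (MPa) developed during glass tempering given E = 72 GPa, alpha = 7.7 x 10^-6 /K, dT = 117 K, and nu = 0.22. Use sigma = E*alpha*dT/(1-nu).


Tempering stress: sigma = E * alpha * dT / (1 - nu)
  E (MPa) = 72 * 1000 = 72000
  Numerator = 72000 * (7.7 x 10^-6) * 117 = 64.8648
  Denominator = 1 - 0.22 = 0.78
  sigma = 64.8648 / 0.78 = 83.2 MPa

83.2 MPa


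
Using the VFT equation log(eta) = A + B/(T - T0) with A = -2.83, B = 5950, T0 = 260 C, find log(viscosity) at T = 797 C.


VFT equation: log(eta) = A + B / (T - T0)
  T - T0 = 797 - 260 = 537
  B / (T - T0) = 5950 / 537 = 11.08
  log(eta) = -2.83 + 11.08 = 8.25

8.25


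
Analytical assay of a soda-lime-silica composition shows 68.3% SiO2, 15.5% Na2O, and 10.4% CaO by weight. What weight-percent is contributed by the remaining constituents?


Sum the three major oxides:
  SiO2 + Na2O + CaO = 68.3 + 15.5 + 10.4 = 94.2%
Subtract from 100%:
  Others = 100 - 94.2 = 5.8%

5.8%


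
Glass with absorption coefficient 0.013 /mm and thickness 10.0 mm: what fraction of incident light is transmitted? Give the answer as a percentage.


Beer-Lambert law: T = exp(-alpha * thickness)
  exponent = -0.013 * 10.0 = -0.13
  T = exp(-0.13) = 0.8781
  Percentage = 0.8781 * 100 = 87.81%

87.81%


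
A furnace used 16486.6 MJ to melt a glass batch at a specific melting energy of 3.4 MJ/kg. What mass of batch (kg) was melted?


Rearrange E = m * s for m:
  m = E / s
  m = 16486.6 / 3.4 = 4849.0 kg

4849.0 kg


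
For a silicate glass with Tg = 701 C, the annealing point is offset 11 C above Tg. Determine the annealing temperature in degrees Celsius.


The annealing temperature is Tg plus the offset:
  T_anneal = 701 + 11 = 712 C

712 C


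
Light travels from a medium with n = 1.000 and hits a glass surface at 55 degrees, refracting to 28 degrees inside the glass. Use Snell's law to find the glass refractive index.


Apply Snell's law: n1 * sin(theta1) = n2 * sin(theta2)
  n2 = n1 * sin(theta1) / sin(theta2)
  sin(55) = 0.819152
  sin(28) = 0.469472
  n2 = 1.000 * 0.819152 / 0.469472 = 1.7448

1.7448


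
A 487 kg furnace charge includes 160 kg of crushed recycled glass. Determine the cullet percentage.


Cullet ratio = (cullet mass / total batch mass) * 100
  Ratio = 160 / 487 * 100 = 32.85%

32.85%


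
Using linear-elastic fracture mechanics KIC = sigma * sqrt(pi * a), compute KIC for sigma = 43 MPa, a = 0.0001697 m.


Fracture toughness: KIC = sigma * sqrt(pi * a)
  pi * a = pi * 0.0001697 = 0.000533128
  sqrt(pi * a) = 0.02309
  KIC = 43 * 0.02309 = 0.993 MPa*sqrt(m)

0.993 MPa*sqrt(m)


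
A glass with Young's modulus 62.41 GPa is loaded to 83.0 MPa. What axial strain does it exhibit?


Rearrange E = sigma / epsilon:
  epsilon = sigma / E
  E (MPa) = 62.41 * 1000 = 62410
  epsilon = 83.0 / 62410 = 0.00133

0.00133


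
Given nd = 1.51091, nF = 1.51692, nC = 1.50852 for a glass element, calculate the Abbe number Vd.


Abbe number formula: Vd = (nd - 1) / (nF - nC)
  nd - 1 = 1.51091 - 1 = 0.51091
  nF - nC = 1.51692 - 1.50852 = 0.0084
  Vd = 0.51091 / 0.0084 = 60.82

60.82


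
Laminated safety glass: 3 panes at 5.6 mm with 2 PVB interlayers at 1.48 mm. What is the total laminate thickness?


Total thickness = glass contribution + PVB contribution
  Glass: 3 * 5.6 = 16.8 mm
  PVB: 2 * 1.48 = 2.96 mm
  Total = 16.8 + 2.96 = 19.76 mm

19.76 mm


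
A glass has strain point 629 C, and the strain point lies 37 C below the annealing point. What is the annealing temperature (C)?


T_anneal = T_strain + gap:
  T_anneal = 629 + 37 = 666 C

666 C


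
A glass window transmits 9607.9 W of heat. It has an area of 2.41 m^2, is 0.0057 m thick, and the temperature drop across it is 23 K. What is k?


Fourier's law rearranged: k = Q * t / (A * dT)
  Numerator = 9607.9 * 0.0057 = 54.76503
  Denominator = 2.41 * 23 = 55.43
  k = 54.76503 / 55.43 = 0.988 W/mK

0.988 W/mK


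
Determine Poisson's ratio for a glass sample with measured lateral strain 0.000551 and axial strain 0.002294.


Poisson's ratio: nu = lateral strain / axial strain
  nu = 0.000551 / 0.002294 = 0.2402

0.2402


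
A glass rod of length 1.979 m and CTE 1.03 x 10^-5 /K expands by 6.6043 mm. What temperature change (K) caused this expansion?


Rearrange dL = alpha * L0 * dT for dT:
  dT = dL / (alpha * L0)
  dL (m) = 6.6043 / 1000 = 0.0066043
  dT = 0.0066043 / ((1.03 x 10^-5) * 1.979) = 324.0 K

324.0 K


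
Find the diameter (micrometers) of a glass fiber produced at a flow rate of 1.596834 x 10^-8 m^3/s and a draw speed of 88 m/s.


Cross-sectional area from continuity:
  A = Q / v = 1.596834 x 10^-8 / 88 = 1.814584 x 10^-10 m^2
Diameter from circular cross-section:
  d = sqrt(4A / pi) * 10^6 (m -> um)
  d = sqrt(4 * 1.814584 x 10^-10 / pi) * 10^6 = 15.2 um

15.2 um


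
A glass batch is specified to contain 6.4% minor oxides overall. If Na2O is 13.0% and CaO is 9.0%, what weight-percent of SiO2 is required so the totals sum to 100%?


Known pieces sum to 100%:
  SiO2 = 100 - (others + Na2O + CaO)
  SiO2 = 100 - (6.4 + 13.0 + 9.0) = 71.6%

71.6%


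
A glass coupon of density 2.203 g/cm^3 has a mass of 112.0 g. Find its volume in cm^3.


Rearrange rho = m / V:
  V = m / rho
  V = 112.0 / 2.203 = 50.84 cm^3

50.84 cm^3


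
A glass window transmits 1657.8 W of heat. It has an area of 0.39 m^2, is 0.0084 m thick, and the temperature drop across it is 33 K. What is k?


Fourier's law rearranged: k = Q * t / (A * dT)
  Numerator = 1657.8 * 0.0084 = 13.92552
  Denominator = 0.39 * 33 = 12.87
  k = 13.92552 / 12.87 = 1.082 W/mK

1.082 W/mK


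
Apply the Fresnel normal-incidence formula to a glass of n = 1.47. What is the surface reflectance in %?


Fresnel reflectance at normal incidence:
  R = ((n - 1)/(n + 1))^2
  (n - 1)/(n + 1) = (1.47 - 1)/(1.47 + 1) = 0.190283
  R = 0.190283^2 = 0.0362076
  R(%) = 0.0362076 * 100 = 3.621%

3.621%


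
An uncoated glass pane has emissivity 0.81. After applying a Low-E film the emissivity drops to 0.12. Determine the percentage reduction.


Percentage reduction = (1 - coated/uncoated) * 100
  Ratio = 0.12 / 0.81 = 0.1481
  Reduction = (1 - 0.1481) * 100 = 85.2%

85.2%


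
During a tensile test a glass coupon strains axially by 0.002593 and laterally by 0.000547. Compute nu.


Poisson's ratio: nu = lateral strain / axial strain
  nu = 0.000547 / 0.002593 = 0.211

0.211


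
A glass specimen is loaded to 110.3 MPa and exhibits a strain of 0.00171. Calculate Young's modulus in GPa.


Young's modulus: E = stress / strain
  E = 110.3 MPa / 0.00171 = 64502.92 MPa
Convert to GPa: 64502.92 / 1000 = 64.5 GPa

64.5 GPa


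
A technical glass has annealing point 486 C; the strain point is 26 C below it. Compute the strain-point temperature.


Strain point = annealing point - difference:
  T_strain = 486 - 26 = 460 C

460 C


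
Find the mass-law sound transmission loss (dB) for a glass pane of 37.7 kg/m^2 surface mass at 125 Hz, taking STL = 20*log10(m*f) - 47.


Mass law: STL = 20 * log10(m * f) - 47
  m * f = 37.7 * 125 = 4712.5
  log10(4712.5) = 3.67325
  STL = 20 * 3.67325 - 47 = 73.465 - 47 = 26.5 dB

26.5 dB


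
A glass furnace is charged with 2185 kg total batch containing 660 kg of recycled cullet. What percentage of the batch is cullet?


Cullet ratio = (cullet mass / total batch mass) * 100
  Ratio = 660 / 2185 * 100 = 30.21%

30.21%


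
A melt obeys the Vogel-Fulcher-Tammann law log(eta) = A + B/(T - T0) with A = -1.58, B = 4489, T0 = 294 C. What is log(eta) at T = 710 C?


VFT equation: log(eta) = A + B / (T - T0)
  T - T0 = 710 - 294 = 416
  B / (T - T0) = 4489 / 416 = 10.791
  log(eta) = -1.58 + 10.791 = 9.211

9.211


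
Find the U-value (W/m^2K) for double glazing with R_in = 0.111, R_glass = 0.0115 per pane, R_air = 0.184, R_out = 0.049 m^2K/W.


Total thermal resistance (series):
  R_total = R_in + R_glass + R_air + R_glass + R_out
  R_total = 0.111 + 0.0115 + 0.184 + 0.0115 + 0.049 = 0.367 m^2K/W
U-value = 1 / R_total = 1 / 0.367 = 2.725 W/m^2K

2.725 W/m^2K


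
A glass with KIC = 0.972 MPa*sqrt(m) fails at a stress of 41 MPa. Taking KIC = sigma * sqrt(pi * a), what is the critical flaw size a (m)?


Rearrange KIC = sigma * sqrt(pi * a):
  sqrt(pi * a) = KIC / sigma
  sqrt(pi * a) = 0.972 / 41 = 0.023707
  a = (KIC / sigma)^2 / pi
  a = 0.023707^2 / pi = 0.0001789 m

0.0001789 m


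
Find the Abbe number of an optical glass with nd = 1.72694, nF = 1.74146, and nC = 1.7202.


Abbe number formula: Vd = (nd - 1) / (nF - nC)
  nd - 1 = 1.72694 - 1 = 0.72694
  nF - nC = 1.74146 - 1.7202 = 0.02126
  Vd = 0.72694 / 0.02126 = 34.19

34.19


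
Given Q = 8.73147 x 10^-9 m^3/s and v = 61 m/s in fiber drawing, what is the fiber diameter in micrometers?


Cross-sectional area from continuity:
  A = Q / v = 8.73147 x 10^-9 / 61 = 1.431389 x 10^-10 m^2
Diameter from circular cross-section:
  d = sqrt(4A / pi) * 10^6 (m -> um)
  d = sqrt(4 * 1.431389 x 10^-10 / pi) * 10^6 = 13.5 um

13.5 um


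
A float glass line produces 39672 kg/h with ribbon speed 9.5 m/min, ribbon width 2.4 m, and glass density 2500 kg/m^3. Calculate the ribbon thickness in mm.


Ribbon cross-section from mass balance:
  Volume rate = throughput / density = 39672 / 2500 = 15.8688 m^3/h
  thickness = volume rate / (speed * 60 * width), i.e.
  thickness = throughput / (60 * speed * width * density) * 1000
  thickness = 39672 / (60 * 9.5 * 2.4 * 2500) * 1000 = 11.6 mm

11.6 mm


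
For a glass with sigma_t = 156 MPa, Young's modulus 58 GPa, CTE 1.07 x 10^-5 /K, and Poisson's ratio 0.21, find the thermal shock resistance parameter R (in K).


Thermal shock resistance: R = sigma * (1 - nu) / (E * alpha)
  Numerator = 156 * (1 - 0.21) = 123.24
  Denominator = 58 * 1000 * (1.07 x 10^-5) = 0.6206
  R = 123.24 / 0.6206 = 198.6 K

198.6 K


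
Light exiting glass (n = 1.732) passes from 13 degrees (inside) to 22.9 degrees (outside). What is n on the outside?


Apply Snell's law: n1 * sin(theta1) = n2 * sin(theta2)
  n2 = n1 * sin(theta1) / sin(theta2)
  sin(13) = 0.224951
  sin(22.9) = 0.389124
  n2 = 1.732 * 0.224951 / 0.389124 = 1.0013

1.0013


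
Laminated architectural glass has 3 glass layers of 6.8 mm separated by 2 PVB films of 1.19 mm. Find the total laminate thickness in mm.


Total thickness = glass contribution + PVB contribution
  Glass: 3 * 6.8 = 20.4 mm
  PVB: 2 * 1.19 = 2.38 mm
  Total = 20.4 + 2.38 = 22.78 mm

22.78 mm


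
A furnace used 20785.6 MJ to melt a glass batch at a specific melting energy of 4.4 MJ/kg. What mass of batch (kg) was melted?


Rearrange E = m * s for m:
  m = E / s
  m = 20785.6 / 4.4 = 4724.0 kg

4724.0 kg


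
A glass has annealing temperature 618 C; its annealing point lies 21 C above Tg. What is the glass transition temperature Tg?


Rearrange T_anneal = Tg + offset for Tg:
  Tg = T_anneal - offset = 618 - 21 = 597 C

597 C


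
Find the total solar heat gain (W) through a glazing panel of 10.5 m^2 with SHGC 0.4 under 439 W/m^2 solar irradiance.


Solar heat gain: Q = Area * SHGC * Irradiance
  Q = 10.5 * 0.4 * 439 = 1843.8 W

1843.8 W


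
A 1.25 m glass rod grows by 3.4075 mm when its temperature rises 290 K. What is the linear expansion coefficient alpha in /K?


Rearrange dL = alpha * L0 * dT for alpha:
  alpha = dL / (L0 * dT)
  alpha = (3.4075 / 1000) / (1.25 * 290) = 0.0000094 /K = 9.4 x 10^-6 /K

9.4 x 10^-6 /K


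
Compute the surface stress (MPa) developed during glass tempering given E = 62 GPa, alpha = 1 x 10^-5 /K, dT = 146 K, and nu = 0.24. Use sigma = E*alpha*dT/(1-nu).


Tempering stress: sigma = E * alpha * dT / (1 - nu)
  E (MPa) = 62 * 1000 = 62000
  Numerator = 62000 * (1 x 10^-5) * 146 = 90.52
  Denominator = 1 - 0.24 = 0.76
  sigma = 90.52 / 0.76 = 119.1 MPa

119.1 MPa


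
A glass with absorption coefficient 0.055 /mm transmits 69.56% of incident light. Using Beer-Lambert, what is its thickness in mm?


Rearrange T = exp(-alpha * thickness):
  thickness = -ln(T) / alpha
  T = 69.56/100 = 0.6956
  ln(T) = -0.36298
  -ln(T) = 0.36298
  thickness = 0.36298 / 0.055 = 6.6 mm

6.6 mm


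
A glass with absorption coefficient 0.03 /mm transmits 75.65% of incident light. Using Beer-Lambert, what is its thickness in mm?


Rearrange T = exp(-alpha * thickness):
  thickness = -ln(T) / alpha
  T = 75.65/100 = 0.7565
  ln(T) = -0.27905
  -ln(T) = 0.27905
  thickness = 0.27905 / 0.03 = 9.3 mm

9.3 mm


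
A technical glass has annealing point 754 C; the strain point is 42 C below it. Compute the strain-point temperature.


Strain point = annealing point - difference:
  T_strain = 754 - 42 = 712 C

712 C


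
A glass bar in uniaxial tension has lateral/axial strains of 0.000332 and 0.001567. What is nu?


Poisson's ratio: nu = lateral strain / axial strain
  nu = 0.000332 / 0.001567 = 0.2119

0.2119


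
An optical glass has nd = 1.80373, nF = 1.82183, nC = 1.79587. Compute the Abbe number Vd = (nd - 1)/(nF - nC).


Abbe number formula: Vd = (nd - 1) / (nF - nC)
  nd - 1 = 1.80373 - 1 = 0.80373
  nF - nC = 1.82183 - 1.79587 = 0.02596
  Vd = 0.80373 / 0.02596 = 30.96

30.96


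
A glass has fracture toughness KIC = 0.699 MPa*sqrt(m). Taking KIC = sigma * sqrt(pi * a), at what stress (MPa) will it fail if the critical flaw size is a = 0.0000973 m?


Rearrange KIC = sigma * sqrt(pi * a):
  sigma = KIC / sqrt(pi * a)
  sqrt(pi * 0.0000973) = 0.017484
  sigma = 0.699 / 0.017484 = 39.98 MPa

39.98 MPa


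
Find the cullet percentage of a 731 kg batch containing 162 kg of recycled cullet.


Cullet ratio = (cullet mass / total batch mass) * 100
  Ratio = 162 / 731 * 100 = 22.16%

22.16%


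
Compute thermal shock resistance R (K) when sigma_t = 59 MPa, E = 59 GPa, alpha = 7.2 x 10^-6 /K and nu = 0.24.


Thermal shock resistance: R = sigma * (1 - nu) / (E * alpha)
  Numerator = 59 * (1 - 0.24) = 44.84
  Denominator = 59 * 1000 * (7.2 x 10^-6) = 0.4248
  R = 44.84 / 0.4248 = 105.6 K

105.6 K


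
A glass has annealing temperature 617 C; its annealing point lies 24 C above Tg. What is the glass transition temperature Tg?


Rearrange T_anneal = Tg + offset for Tg:
  Tg = T_anneal - offset = 617 - 24 = 593 C

593 C


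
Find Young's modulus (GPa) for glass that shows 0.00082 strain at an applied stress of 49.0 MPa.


Young's modulus: E = stress / strain
  E = 49.0 MPa / 0.00082 = 59756.1 MPa
Convert to GPa: 59756.1 / 1000 = 59.76 GPa

59.76 GPa


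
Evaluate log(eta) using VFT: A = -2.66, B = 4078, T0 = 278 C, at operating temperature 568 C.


VFT equation: log(eta) = A + B / (T - T0)
  T - T0 = 568 - 278 = 290
  B / (T - T0) = 4078 / 290 = 14.062
  log(eta) = -2.66 + 14.062 = 11.402

11.402


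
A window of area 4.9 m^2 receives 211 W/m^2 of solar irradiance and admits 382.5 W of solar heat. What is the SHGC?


Rearrange Q = Area * SHGC * Irradiance:
  SHGC = Q / (Area * Irradiance)
  SHGC = 382.5 / (4.9 * 211) = 0.37

0.37


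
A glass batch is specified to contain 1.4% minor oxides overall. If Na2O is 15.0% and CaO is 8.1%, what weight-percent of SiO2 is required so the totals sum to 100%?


Known pieces sum to 100%:
  SiO2 = 100 - (others + Na2O + CaO)
  SiO2 = 100 - (1.4 + 15.0 + 8.1) = 75.5%

75.5%


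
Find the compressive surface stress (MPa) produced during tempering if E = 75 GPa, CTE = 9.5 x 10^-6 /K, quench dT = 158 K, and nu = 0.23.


Tempering stress: sigma = E * alpha * dT / (1 - nu)
  E (MPa) = 75 * 1000 = 75000
  Numerator = 75000 * (9.5 x 10^-6) * 158 = 112.575
  Denominator = 1 - 0.23 = 0.77
  sigma = 112.575 / 0.77 = 146.2 MPa

146.2 MPa


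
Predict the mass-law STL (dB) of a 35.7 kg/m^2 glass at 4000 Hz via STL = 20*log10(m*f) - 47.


Mass law: STL = 20 * log10(m * f) - 47
  m * f = 35.7 * 4000 = 142800
  log10(142800) = 5.15473
  STL = 20 * 5.15473 - 47 = 103.0946 - 47 = 56.1 dB

56.1 dB


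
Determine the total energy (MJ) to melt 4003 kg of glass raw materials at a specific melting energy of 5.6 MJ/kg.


Total energy = mass * specific energy
  E = 4003 * 5.6 = 22416.8 MJ

22416.8 MJ


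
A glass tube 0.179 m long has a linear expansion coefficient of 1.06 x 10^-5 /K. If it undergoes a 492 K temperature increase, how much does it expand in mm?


Thermal expansion formula: dL = alpha * L0 * dT
  dL = (1.06 x 10^-5) * 0.179 * 492 = 0.00093352 m
Convert to mm: 0.00093352 * 1000 = 0.9335 mm

0.9335 mm


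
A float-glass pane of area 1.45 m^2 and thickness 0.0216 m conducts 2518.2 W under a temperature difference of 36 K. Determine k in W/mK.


Fourier's law rearranged: k = Q * t / (A * dT)
  Numerator = 2518.2 * 0.0216 = 54.39312
  Denominator = 1.45 * 36 = 52.2
  k = 54.39312 / 52.2 = 1.042 W/mK

1.042 W/mK


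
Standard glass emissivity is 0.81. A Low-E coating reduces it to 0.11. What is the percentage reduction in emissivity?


Percentage reduction = (1 - coated/uncoated) * 100
  Ratio = 0.11 / 0.81 = 0.1358
  Reduction = (1 - 0.1358) * 100 = 86.4%

86.4%


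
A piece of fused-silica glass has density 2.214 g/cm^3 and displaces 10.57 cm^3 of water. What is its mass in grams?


Rearrange rho = m / V:
  m = rho * V
  m = 2.214 * 10.57 = 23.402 g

23.402 g


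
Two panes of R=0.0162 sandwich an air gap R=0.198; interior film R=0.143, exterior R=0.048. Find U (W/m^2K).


Total thermal resistance (series):
  R_total = R_in + R_glass + R_air + R_glass + R_out
  R_total = 0.143 + 0.0162 + 0.198 + 0.0162 + 0.048 = 0.4214 m^2K/W
U-value = 1 / R_total = 1 / 0.4214 = 2.373 W/m^2K

2.373 W/m^2K


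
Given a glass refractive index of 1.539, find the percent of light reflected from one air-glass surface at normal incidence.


Fresnel reflectance at normal incidence:
  R = ((n - 1)/(n + 1))^2
  (n - 1)/(n + 1) = (1.539 - 1)/(1.539 + 1) = 0.212288
  R = 0.212288^2 = 0.0450662
  R(%) = 0.0450662 * 100 = 4.507%

4.507%


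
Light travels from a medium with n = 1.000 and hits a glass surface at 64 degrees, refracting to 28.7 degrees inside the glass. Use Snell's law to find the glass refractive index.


Apply Snell's law: n1 * sin(theta1) = n2 * sin(theta2)
  n2 = n1 * sin(theta1) / sin(theta2)
  sin(64) = 0.898794
  sin(28.7) = 0.480223
  n2 = 1.000 * 0.898794 / 0.480223 = 1.8716

1.8716


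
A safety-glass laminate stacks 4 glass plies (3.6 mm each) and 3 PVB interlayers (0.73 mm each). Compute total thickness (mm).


Total thickness = glass contribution + PVB contribution
  Glass: 4 * 3.6 = 14.4 mm
  PVB: 3 * 0.73 = 2.19 mm
  Total = 14.4 + 2.19 = 16.59 mm

16.59 mm


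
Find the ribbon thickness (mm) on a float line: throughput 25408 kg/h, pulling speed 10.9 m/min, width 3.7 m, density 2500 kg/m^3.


Ribbon cross-section from mass balance:
  Volume rate = throughput / density = 25408 / 2500 = 10.1632 m^3/h
  thickness = volume rate / (speed * 60 * width), i.e.
  thickness = throughput / (60 * speed * width * density) * 1000
  thickness = 25408 / (60 * 10.9 * 3.7 * 2500) * 1000 = 4.2 mm

4.2 mm


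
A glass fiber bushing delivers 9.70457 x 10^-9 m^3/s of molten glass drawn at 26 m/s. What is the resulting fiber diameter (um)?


Cross-sectional area from continuity:
  A = Q / v = 9.70457 x 10^-9 / 26 = 3.732527 x 10^-10 m^2
Diameter from circular cross-section:
  d = sqrt(4A / pi) * 10^6 (m -> um)
  d = sqrt(4 * 3.732527 x 10^-10 / pi) * 10^6 = 21.8 um

21.8 um


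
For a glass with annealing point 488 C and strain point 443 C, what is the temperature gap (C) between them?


Gap = T_anneal - T_strain:
  gap = 488 - 443 = 45 C

45 C


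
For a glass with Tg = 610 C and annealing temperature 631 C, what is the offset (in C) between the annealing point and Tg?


Offset = T_anneal - Tg:
  offset = 631 - 610 = 21 C

21 C


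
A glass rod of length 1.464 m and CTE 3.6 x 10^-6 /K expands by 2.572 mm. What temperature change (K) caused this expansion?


Rearrange dL = alpha * L0 * dT for dT:
  dT = dL / (alpha * L0)
  dL (m) = 2.572 / 1000 = 0.002572
  dT = 0.002572 / ((3.6 x 10^-6) * 1.464) = 488.0 K

488.0 K


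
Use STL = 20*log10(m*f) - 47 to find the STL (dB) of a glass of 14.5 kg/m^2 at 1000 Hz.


Mass law: STL = 20 * log10(m * f) - 47
  m * f = 14.5 * 1000 = 14500
  log10(14500) = 4.16137
  STL = 20 * 4.16137 - 47 = 83.2274 - 47 = 36.2 dB

36.2 dB


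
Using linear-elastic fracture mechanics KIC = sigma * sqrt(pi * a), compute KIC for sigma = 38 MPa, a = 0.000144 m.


Fracture toughness: KIC = sigma * sqrt(pi * a)
  pi * a = pi * 0.000144 = 0.000452389
  sqrt(pi * a) = 0.021269
  KIC = 38 * 0.021269 = 0.808 MPa*sqrt(m)

0.808 MPa*sqrt(m)


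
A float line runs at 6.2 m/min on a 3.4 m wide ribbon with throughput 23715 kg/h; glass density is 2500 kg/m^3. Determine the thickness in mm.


Ribbon cross-section from mass balance:
  Volume rate = throughput / density = 23715 / 2500 = 9.486 m^3/h
  thickness = volume rate / (speed * 60 * width), i.e.
  thickness = throughput / (60 * speed * width * density) * 1000
  thickness = 23715 / (60 * 6.2 * 3.4 * 2500) * 1000 = 7.5 mm

7.5 mm


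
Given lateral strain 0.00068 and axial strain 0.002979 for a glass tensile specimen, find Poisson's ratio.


Poisson's ratio: nu = lateral strain / axial strain
  nu = 0.00068 / 0.002979 = 0.2283

0.2283


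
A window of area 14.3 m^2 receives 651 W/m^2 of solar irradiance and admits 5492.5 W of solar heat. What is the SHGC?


Rearrange Q = Area * SHGC * Irradiance:
  SHGC = Q / (Area * Irradiance)
  SHGC = 5492.5 / (14.3 * 651) = 0.59

0.59


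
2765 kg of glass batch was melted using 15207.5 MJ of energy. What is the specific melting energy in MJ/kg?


Rearrange E = m * s for s:
  s = E / m
  s = 15207.5 / 2765 = 5.5 MJ/kg

5.5 MJ/kg


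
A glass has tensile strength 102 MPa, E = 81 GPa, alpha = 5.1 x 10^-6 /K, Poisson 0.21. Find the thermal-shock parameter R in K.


Thermal shock resistance: R = sigma * (1 - nu) / (E * alpha)
  Numerator = 102 * (1 - 0.21) = 80.58
  Denominator = 81 * 1000 * (5.1 x 10^-6) = 0.4131
  R = 80.58 / 0.4131 = 195.1 K

195.1 K


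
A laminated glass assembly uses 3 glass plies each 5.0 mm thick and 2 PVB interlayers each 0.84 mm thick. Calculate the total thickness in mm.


Total thickness = glass contribution + PVB contribution
  Glass: 3 * 5.0 = 15.0 mm
  PVB: 2 * 0.84 = 1.68 mm
  Total = 15.0 + 1.68 = 16.68 mm

16.68 mm


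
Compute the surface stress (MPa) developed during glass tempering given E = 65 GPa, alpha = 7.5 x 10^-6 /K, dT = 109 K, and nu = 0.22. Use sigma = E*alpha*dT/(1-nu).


Tempering stress: sigma = E * alpha * dT / (1 - nu)
  E (MPa) = 65 * 1000 = 65000
  Numerator = 65000 * (7.5 x 10^-6) * 109 = 53.1375
  Denominator = 1 - 0.22 = 0.78
  sigma = 53.1375 / 0.78 = 68.1 MPa

68.1 MPa


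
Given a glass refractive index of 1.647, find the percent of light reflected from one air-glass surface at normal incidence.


Fresnel reflectance at normal incidence:
  R = ((n - 1)/(n + 1))^2
  (n - 1)/(n + 1) = (1.647 - 1)/(1.647 + 1) = 0.244428
  R = 0.244428^2 = 0.059745
  R(%) = 0.059745 * 100 = 5.974%

5.974%


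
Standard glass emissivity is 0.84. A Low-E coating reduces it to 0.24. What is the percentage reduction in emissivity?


Percentage reduction = (1 - coated/uncoated) * 100
  Ratio = 0.24 / 0.84 = 0.2857
  Reduction = (1 - 0.2857) * 100 = 71.4%

71.4%


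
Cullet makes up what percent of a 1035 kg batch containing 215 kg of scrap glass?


Cullet ratio = (cullet mass / total batch mass) * 100
  Ratio = 215 / 1035 * 100 = 20.77%

20.77%


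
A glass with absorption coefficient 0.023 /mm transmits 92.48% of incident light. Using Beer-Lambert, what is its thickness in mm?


Rearrange T = exp(-alpha * thickness):
  thickness = -ln(T) / alpha
  T = 92.48/100 = 0.9248
  ln(T) = -0.07818
  -ln(T) = 0.07818
  thickness = 0.07818 / 0.023 = 3.4 mm

3.4 mm
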